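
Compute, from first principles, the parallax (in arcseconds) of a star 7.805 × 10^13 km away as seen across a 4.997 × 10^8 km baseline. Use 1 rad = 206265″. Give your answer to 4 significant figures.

θ ≈ B/d = (4.997 × 10^8) / (7.805 × 10^13) = 6.4023 × 10^-6 rad.
In arcseconds: 6.4023 × 10^-6 × 206265 = 1.3206″.

1.321 arcsec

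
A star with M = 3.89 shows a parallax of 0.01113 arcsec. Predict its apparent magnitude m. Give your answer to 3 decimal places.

d = 1/p = 1/0.01113″ = 89.847 pc.
m − M = 5 log₁₀ d − 5 = 5 log₁₀(89.847) − 5 = 9.7675 − 5 = 4.7675.
m = M + (m − M) = 3.89 + 4.7675 = 8.658.

m = 8.658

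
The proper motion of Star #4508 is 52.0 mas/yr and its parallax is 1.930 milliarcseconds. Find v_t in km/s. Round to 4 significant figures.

d = 1/p = 1/0.001930″ = 518.13 pc.
μ = 52.0 mas/yr = 0.0520 ″/yr.
v_t = 4.74 × μ × d = 4.74 × 0.0520 × 518.13 = 127.71 km/s.

127.7 km/s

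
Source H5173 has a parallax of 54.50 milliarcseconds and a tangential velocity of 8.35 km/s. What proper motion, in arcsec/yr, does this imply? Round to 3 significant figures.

d = 1/p = 1/0.05450″ = 18.349 pc.
μ = v_t / (4.74 d) = 8.35 / (4.74 × 18.349) = 8.35 / 86.974 = 0.096006 ″/yr.

0.0960 arcsec/yr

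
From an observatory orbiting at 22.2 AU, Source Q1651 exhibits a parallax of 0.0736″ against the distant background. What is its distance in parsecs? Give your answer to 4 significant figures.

301.6 pc

With baseline B (in AU) and parallax p (in arcsec), d = B/p parsecs.
d = 22.2 / 0.0736 = 301.63 pc.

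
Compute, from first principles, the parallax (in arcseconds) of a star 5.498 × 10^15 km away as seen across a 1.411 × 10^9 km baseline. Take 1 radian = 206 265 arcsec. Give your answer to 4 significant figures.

θ ≈ B/d = (1.411 × 10^9) / (5.498 × 10^15) = 2.5664 × 10^-7 rad.
In arcseconds: 2.5664 × 10^-7 × 206265 = 0.052936″.

0.05294 arcsec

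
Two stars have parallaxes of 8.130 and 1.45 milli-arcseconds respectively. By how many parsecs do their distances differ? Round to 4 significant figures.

d_A = 1/0.008130″ = 123 pc; d_B = 1/0.001450″ = 689.66 pc.
|d_B − d_A| = |689.66 − 123| = 566.66 pc.

566.7 pc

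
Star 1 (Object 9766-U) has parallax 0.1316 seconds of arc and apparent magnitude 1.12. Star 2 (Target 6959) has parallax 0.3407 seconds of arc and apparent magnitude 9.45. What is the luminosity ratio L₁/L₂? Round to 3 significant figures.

d₁ = 1/p₁ = 1/0.1316″ = 7.5988 pc; d₂ = 1/p₂ = 1/0.3407″ = 2.9351 pc.
M₁ = m₁ − 5 log₁₀ d₁ + 5 = 1.12 − 4.4037 + 5 = 1.7163.
M₂ = 9.45 − 2.3381 + 5 = 12.1119.
L₁/L₂ = 10^(0.4(M₂ − M₁)) = 10^(0.4 × 10.3956) = 10^4.15824 = 14396.

L₁/L₂ = 14400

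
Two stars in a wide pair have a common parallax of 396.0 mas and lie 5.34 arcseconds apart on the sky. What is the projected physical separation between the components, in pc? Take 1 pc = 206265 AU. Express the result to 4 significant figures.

6.538 × 10^-5 pc

d = 1/p = 1/0.3960″ = 2.5253 pc.
At distance d (pc), an angle of θ arcsec spans θ·d AU: s = 5.34 × 2.5253 = 13.485 AU.
= 13.485 / 206265 = 6.5377 × 10^-5 pc.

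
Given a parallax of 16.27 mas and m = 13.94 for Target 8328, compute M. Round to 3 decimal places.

M = 9.997

d = 1/p = 1/0.01627″ = 61.463 pc.
m − M = 5 log₁₀(61.463) − 5 = 8.9431 − 5 = 3.9431.
M = m − (m − M) = 13.94 − 3.9431 = 9.997.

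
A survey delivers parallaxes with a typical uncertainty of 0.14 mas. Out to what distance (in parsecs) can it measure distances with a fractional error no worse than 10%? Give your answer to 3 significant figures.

σ_d/d = σ_p/p, so the condition is σ_p/p ≤ 0.10, i.e. p ≥ σ_p/0.10.
p_min = 0.14/0.10 = 1.4 mas = 0.0014 arcsec.
d_max = 1/p_min = 1/0.0014 = 714.29 pc.

714 pc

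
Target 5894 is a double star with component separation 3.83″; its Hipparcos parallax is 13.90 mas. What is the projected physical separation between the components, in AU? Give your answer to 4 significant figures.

275.5 AU

d = 1/p = 1/0.01390″ = 71.942 pc.
At distance d (pc), an angle of θ arcsec spans θ·d AU: s = 3.83 × 71.942 = 275.54 AU.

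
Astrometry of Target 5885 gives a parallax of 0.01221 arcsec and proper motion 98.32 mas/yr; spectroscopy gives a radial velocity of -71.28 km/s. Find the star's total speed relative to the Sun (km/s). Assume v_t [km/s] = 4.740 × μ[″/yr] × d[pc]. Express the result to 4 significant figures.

d = 1/p = 1/0.01221″ = 81.9 pc.
μ = 98.32 mas/yr = 0.09832 ″/yr.
v_t = 4.740 μ d = 4.740 × 0.09832 × 81.9 = 38.168 km/s.
v = √(v_r² + v_t²) = √((-71.28)² + 38.168²) = √6537.63 = 80.856 km/s.

80.86 km/s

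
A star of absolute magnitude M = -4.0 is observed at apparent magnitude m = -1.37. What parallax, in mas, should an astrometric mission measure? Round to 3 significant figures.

29.8 mas

m − M = -1.37 − (-4.0) = 2.63.
d = 10^((m−M)/5 + 1) = 10^1.526 = 33.574 pc.
p = 1/d = 1/33.574 = 0.029785 arcsec = 29.785 mas.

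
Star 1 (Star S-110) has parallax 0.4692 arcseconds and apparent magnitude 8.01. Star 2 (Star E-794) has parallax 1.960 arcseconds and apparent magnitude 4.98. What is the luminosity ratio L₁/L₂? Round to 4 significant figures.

L₁/L₂ = 1.071

d₁ = 1/p₁ = 1/0.4692″ = 2.1313 pc; d₂ = 1/p₂ = 1/1.960″ = 0.5102 pc.
M₁ = m₁ − 5 log₁₀ d₁ + 5 = 8.01 − 1.6432 + 5 = 11.3668.
M₂ = 4.98 − (-1.4613) + 5 = 11.4413.
L₁/L₂ = 10^(0.4(M₂ − M₁)) = 10^(0.4 × 0.0745) = 10^0.02980 = 1.071.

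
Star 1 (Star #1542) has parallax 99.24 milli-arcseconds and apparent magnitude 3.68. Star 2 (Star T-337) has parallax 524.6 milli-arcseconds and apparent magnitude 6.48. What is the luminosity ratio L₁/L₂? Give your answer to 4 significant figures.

d₁ = 1/p₁ = 1/0.09924″ = 10.077 pc; d₂ = 1/p₂ = 1/0.5246″ = 1.9062 pc.
M₁ = m₁ − 5 log₁₀ d₁ + 5 = 3.68 − 5.0167 + 5 = 3.6633.
M₂ = 6.48 − 1.4008 + 5 = 10.0792.
L₁/L₂ = 10^(0.4(M₂ − M₁)) = 10^(0.4 × 6.4159) = 10^2.56636 = 368.43.

L₁/L₂ = 368.4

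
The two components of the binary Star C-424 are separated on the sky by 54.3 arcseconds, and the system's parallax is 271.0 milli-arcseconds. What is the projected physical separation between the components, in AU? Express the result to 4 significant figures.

200.4 AU

d = 1/p = 1/0.2710″ = 3.69 pc.
At distance d (pc), an angle of θ arcsec spans θ·d AU: s = 54.3 × 3.69 = 200.37 AU.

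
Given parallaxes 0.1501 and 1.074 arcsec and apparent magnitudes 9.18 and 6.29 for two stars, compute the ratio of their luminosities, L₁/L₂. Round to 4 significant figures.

d₁ = 1/p₁ = 1/0.1501″ = 6.6622 pc; d₂ = 1/p₂ = 1/1.074″ = 0.9311 pc.
M₁ = m₁ − 5 log₁₀ d₁ + 5 = 9.18 − 4.1181 + 5 = 10.0619.
M₂ = 6.29 − (-0.1550) + 5 = 11.4450.
L₁/L₂ = 10^(0.4(M₂ − M₁)) = 10^(0.4 × 1.3831) = 10^0.55324 = 3.5747.

L₁/L₂ = 3.575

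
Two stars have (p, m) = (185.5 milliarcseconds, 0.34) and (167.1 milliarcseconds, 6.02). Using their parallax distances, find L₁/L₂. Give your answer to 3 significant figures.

L₁/L₂ = 152

d₁ = 1/p₁ = 1/0.1855″ = 5.3908 pc; d₂ = 1/p₂ = 1/0.1671″ = 5.9844 pc.
M₁ = m₁ − 5 log₁₀ d₁ + 5 = 0.34 − 3.6583 + 5 = 1.6817.
M₂ = 6.02 − 3.8851 + 5 = 7.1349.
L₁/L₂ = 10^(0.4(M₂ − M₁)) = 10^(0.4 × 5.4532) = 10^2.18128 = 151.8.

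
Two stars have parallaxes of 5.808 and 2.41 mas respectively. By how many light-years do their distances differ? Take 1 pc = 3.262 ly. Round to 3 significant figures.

792 ly

d_A = 1/0.005808″ = 172.18 pc; d_B = 1/0.002410″ = 414.94 pc.
|d_B − d_A| = |414.94 − 172.18| = 242.76 pc = 242.76 × 3.262 ly = 791.88 ly.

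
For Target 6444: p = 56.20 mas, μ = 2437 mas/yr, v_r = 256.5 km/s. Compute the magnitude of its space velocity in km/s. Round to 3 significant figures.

329 km/s

d = 1/p = 1/0.05620″ = 17.794 pc.
μ = 2437 mas/yr = 2.437 ″/yr.
v_t = 4.740 μ d = 4.740 × 2.437 × 17.794 = 205.55 km/s.
v = √(v_r² + v_t²) = √(256.5² + 205.55²) = √108043 = 328.7 km/s.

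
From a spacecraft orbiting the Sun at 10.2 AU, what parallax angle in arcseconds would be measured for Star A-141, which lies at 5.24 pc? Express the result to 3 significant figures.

p (arcsec) = B (AU) / d (pc).
p = 10.2 / 5.24 = 1.9466 arcsec.

1.95 arcsec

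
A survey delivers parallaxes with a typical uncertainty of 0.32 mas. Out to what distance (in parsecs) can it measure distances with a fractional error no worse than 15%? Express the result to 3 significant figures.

469 pc

σ_d/d = σ_p/p, so the condition is σ_p/p ≤ 0.15, i.e. p ≥ σ_p/0.15.
p_min = 0.32/0.15 = 2.1333 mas = 0.0021333 arcsec.
d_max = 1/p_min = 1/0.0021333 = 468.76 pc.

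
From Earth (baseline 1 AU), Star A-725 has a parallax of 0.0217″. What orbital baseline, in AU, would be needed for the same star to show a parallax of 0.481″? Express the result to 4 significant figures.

Parallax scales linearly with baseline: p ∝ B, so B = p_target / p_Earth × 1 AU.
B = 0.481 / 0.0217 = 22.166 AU.

22.17 AU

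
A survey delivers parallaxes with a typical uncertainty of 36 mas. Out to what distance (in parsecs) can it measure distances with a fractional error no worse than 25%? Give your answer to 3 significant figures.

σ_d/d = σ_p/p, so the condition is σ_p/p ≤ 0.25, i.e. p ≥ σ_p/0.25.
p_min = 36/0.25 = 144 mas = 0.144 arcsec.
d_max = 1/p_min = 1/0.144 = 6.9444 pc.

6.94 pc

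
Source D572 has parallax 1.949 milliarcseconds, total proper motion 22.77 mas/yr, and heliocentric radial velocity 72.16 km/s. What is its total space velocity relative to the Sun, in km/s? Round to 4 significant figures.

90.96 km/s

d = 1/p = 1/0.001949″ = 513.08 pc.
μ = 22.77 mas/yr = 0.02277 ″/yr.
v_t = 4.740 μ d = 4.740 × 0.02277 × 513.08 = 55.377 km/s.
v = √(v_r² + v_t²) = √(72.16² + 55.377²) = √8273.68 = 90.96 km/s.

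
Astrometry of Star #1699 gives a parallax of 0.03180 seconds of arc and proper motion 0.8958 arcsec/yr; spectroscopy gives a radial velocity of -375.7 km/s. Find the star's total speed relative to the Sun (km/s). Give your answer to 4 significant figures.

398.7 km/s

d = 1/p = 1/0.03180″ = 31.447 pc.
v_t = 4.740 μ d = 4.740 × 0.8958 × 31.447 = 133.53 km/s.
v = √(v_r² + v_t²) = √((-375.7)² + 133.53²) = √158981 = 398.72 km/s.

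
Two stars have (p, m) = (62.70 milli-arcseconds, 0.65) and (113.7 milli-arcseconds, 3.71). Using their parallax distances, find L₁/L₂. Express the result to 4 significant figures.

L₁/L₂ = 55.08

d₁ = 1/p₁ = 1/0.06270″ = 15.949 pc; d₂ = 1/p₂ = 1/0.1137″ = 8.7951 pc.
M₁ = m₁ − 5 log₁₀ d₁ + 5 = 0.65 − 6.0137 + 5 = -0.3637.
M₂ = 3.71 − 4.7212 + 5 = 3.9888.
L₁/L₂ = 10^(0.4(M₂ − M₁)) = 10^(0.4 × 4.3525) = 10^1.74100 = 55.081.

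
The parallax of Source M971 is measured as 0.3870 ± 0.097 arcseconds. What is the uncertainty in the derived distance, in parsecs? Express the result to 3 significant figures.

0.648 pc

d = 1/p, so σ_d = σ_p / p².
σ_d = 0.0970 / (0.3870)² = 0.0970 / 0.14977 = 0.64766 pc.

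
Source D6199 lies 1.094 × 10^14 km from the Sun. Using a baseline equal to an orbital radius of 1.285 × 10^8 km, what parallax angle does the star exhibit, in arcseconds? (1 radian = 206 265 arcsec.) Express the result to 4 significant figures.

θ ≈ B/d = (1.285 × 10^8) / (1.094 × 10^14) = 1.1746 × 10^-6 rad.
In arcseconds: 1.1746 × 10^-6 × 206265 = 0.24228″.

0.2423 arcsec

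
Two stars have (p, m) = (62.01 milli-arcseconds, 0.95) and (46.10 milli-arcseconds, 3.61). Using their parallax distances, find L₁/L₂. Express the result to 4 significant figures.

d₁ = 1/p₁ = 1/0.06201″ = 16.126 pc; d₂ = 1/p₂ = 1/0.04610″ = 21.692 pc.
M₁ = m₁ − 5 log₁₀ d₁ + 5 = 0.95 − 6.0376 + 5 = -0.0876.
M₂ = 3.61 − 6.6815 + 5 = 1.9285.
L₁/L₂ = 10^(0.4(M₂ − M₁)) = 10^(0.4 × 2.0161) = 10^0.80644 = 6.4038.

L₁/L₂ = 6.404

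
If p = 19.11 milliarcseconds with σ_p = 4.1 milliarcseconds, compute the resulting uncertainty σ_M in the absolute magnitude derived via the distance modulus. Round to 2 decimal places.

M = m − 5 log₁₀ d + 5 = m + 5 log₁₀ p + 5, so ∂M/∂p = 5/(p ln 10).
σ_M = (5/ln 10) · (σ_p/p) = 2.1715 × 4.1/19.11 = 2.1715 × 0.21455 = 0.4659.

σ_M = 0.47 mag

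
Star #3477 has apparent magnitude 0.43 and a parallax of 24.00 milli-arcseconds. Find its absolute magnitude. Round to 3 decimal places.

d = 1/p = 1/0.02400″ = 41.667 pc.
m − M = 5 log₁₀(41.667) − 5 = 8.0990 − 5 = 3.0990.
M = m − (m − M) = 0.43 − 3.0990 = -2.669.

M = -2.669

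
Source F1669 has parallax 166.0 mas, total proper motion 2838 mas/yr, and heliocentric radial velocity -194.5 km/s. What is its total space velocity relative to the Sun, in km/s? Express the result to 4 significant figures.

d = 1/p = 1/0.1660″ = 6.0241 pc.
μ = 2838 mas/yr = 2.838 ″/yr.
v_t = 4.740 μ d = 4.740 × 2.838 × 6.0241 = 81.037 km/s.
v = √(v_r² + v_t²) = √((-194.5)² + 81.037²) = √44397.2 = 210.71 km/s.

210.7 km/s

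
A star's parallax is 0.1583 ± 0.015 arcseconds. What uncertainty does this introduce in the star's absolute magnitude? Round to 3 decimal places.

M = m − 5 log₁₀ d + 5 = m + 5 log₁₀ p + 5, so ∂M/∂p = 5/(p ln 10).
σ_M = (5/ln 10) · (σ_p/p) = 2.1715 × 0.015/0.1583 = 2.1715 × 0.094757 = 0.20576.

σ_M = 0.206 mag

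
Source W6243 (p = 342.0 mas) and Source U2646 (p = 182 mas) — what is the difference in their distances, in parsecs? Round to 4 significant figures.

d_A = 1/0.3420″ = 2.924 pc; d_B = 1/0.1820″ = 5.4945 pc.
|d_B − d_A| = |5.4945 − 2.924| = 2.5705 pc.

2.571 pc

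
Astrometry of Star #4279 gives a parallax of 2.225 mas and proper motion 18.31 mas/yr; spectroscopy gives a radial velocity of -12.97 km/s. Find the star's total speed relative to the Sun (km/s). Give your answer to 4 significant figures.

d = 1/p = 1/0.002225″ = 449.44 pc.
μ = 18.31 mas/yr = 0.01831 ″/yr.
v_t = 4.740 μ d = 4.740 × 0.01831 × 449.44 = 39.007 km/s.
v = √(v_r² + v_t²) = √((-12.97)² + 39.007²) = √1689.77 = 41.107 km/s.

41.11 km/s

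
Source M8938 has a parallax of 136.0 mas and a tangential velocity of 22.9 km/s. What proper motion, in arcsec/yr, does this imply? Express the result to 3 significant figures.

0.657 arcsec/yr

d = 1/p = 1/0.1360″ = 7.3529 pc.
μ = v_t / (4.74 d) = 22.9 / (4.74 × 7.3529) = 22.9 / 34.853 = 0.65705 ″/yr.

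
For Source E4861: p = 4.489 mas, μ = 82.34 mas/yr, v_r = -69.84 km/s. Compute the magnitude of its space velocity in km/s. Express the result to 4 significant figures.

111.5 km/s

d = 1/p = 1/0.004489″ = 222.77 pc.
μ = 82.34 mas/yr = 0.08234 ″/yr.
v_t = 4.740 μ d = 4.740 × 0.08234 × 222.77 = 86.945 km/s.
v = √(v_r² + v_t²) = √((-69.84)² + 86.945²) = √12437.1 = 111.52 km/s.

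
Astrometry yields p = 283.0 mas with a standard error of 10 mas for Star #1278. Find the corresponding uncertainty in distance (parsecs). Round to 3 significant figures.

0.125 pc

d = 1/p, so σ_d = σ_p / p².
σ_d = 0.0100 / (0.2830)² = 0.0100 / 0.080089 = 0.12486 pc.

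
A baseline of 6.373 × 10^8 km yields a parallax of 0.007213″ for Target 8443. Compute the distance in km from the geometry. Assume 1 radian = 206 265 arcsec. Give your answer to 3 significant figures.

θ = 0.007213″ = 0.007213/206265 = 3.4970 × 10^-8 rad.
d = B/θ = (6.373 × 10^8) / (3.4970 × 10^-8) = 1.8224 × 10^16 km.

1.82 × 10^16 km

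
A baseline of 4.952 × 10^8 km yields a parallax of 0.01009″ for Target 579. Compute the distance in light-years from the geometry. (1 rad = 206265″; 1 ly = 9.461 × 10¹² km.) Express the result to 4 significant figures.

θ = 0.01009″ = 0.01009/206265 = 4.8918 × 10^-8 rad.
d = B/θ = (4.952 × 10^8) / (4.8918 × 10^-8) = 1.0123 × 10^16 km = (1.0123 × 10^16) / (9.461 × 10^12) ly = 1070 ly.

1070 ly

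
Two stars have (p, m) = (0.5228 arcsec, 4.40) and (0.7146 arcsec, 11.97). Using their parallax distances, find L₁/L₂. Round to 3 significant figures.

d₁ = 1/p₁ = 1/0.5228″ = 1.9128 pc; d₂ = 1/p₂ = 1/0.7146″ = 1.3994 pc.
M₁ = m₁ − 5 log₁₀ d₁ + 5 = 4.40 − 1.4083 + 5 = 7.9917.
M₂ = 11.97 − 0.7297 + 5 = 16.2403.
L₁/L₂ = 10^(0.4(M₂ − M₁)) = 10^(0.4 × 8.2486) = 10^3.29944 = 1992.7.

L₁/L₂ = 1990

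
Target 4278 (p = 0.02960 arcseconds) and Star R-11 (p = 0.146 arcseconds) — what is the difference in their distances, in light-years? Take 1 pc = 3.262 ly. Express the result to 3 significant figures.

87.9 ly

d_A = 1/0.02960″ = 33.784 pc; d_B = 1/0.1460″ = 6.8493 pc.
|d_B − d_A| = |6.8493 − 33.784| = 26.935 pc = 26.935 × 3.262 ly = 87.862 ly.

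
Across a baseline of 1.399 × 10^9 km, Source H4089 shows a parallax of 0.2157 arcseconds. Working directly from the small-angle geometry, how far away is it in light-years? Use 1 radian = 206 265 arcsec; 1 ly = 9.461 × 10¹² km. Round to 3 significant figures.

141 ly

θ = 0.2157″ = 0.2157/206265 = 1.0457 × 10^-6 rad.
d = B/θ = (1.399 × 10^9) / (1.0457 × 10^-6) = 1.3379 × 10^15 km = (1.3379 × 10^15) / (9.461 × 10^12) ly = 141.41 ly.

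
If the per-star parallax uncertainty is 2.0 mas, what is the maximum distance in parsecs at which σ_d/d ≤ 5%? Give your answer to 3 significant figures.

25.0 pc

σ_d/d = σ_p/p, so the condition is σ_p/p ≤ 0.05, i.e. p ≥ σ_p/0.05.
p_min = 2.0/0.05 = 40 mas = 0.04 arcsec.
d_max = 1/p_min = 1/0.04 = 25 pc.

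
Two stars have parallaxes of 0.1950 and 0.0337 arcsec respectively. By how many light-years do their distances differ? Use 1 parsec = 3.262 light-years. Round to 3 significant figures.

80.1 ly

d_A = 1/0.1950″ = 5.1282 pc; d_B = 1/0.03370″ = 29.674 pc.
|d_B − d_A| = |29.674 − 5.1282| = 24.546 pc = 24.546 × 3.262 ly = 80.069 ly.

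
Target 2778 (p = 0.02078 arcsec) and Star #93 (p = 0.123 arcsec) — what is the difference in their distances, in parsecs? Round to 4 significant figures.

d_A = 1/0.02078″ = 48.123 pc; d_B = 1/0.1230″ = 8.1301 pc.
|d_B − d_A| = |8.1301 − 48.123| = 39.993 pc.

39.99 pc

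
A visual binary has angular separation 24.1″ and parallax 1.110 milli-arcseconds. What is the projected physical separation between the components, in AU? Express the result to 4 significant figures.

d = 1/p = 1/0.001110″ = 900.9 pc.
At distance d (pc), an angle of θ arcsec spans θ·d AU: s = 24.1 × 900.9 = 21712 AU.

21710 AU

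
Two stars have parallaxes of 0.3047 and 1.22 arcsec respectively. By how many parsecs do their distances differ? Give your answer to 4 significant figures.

2.462 pc

d_A = 1/0.3047″ = 3.2819 pc; d_B = 1/1.220″ = 0.81967 pc.
|d_B − d_A| = |0.81967 − 3.2819| = 2.4622 pc.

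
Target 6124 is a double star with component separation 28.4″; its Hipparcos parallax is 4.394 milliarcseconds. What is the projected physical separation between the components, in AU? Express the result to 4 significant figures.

6463 AU

d = 1/p = 1/0.004394″ = 227.58 pc.
At distance d (pc), an angle of θ arcsec spans θ·d AU: s = 28.4 × 227.58 = 6463.3 AU.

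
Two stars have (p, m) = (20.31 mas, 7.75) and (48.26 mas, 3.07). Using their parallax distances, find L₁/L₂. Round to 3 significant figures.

L₁/L₂ = 0.0758

d₁ = 1/p₁ = 1/0.02031″ = 49.237 pc; d₂ = 1/p₂ = 1/0.04826″ = 20.721 pc.
M₁ = m₁ − 5 log₁₀ d₁ + 5 = 7.75 − 8.4615 + 5 = 4.2885.
M₂ = 3.07 − 6.5821 + 5 = 1.4879.
L₁/L₂ = 10^(0.4(M₂ − M₁)) = 10^(0.4 × (-2.8006)) = 10^(-1.12024) = 0.075816.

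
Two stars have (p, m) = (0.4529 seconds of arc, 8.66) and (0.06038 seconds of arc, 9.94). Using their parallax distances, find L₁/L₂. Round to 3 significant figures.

L₁/L₂ = 0.0578

d₁ = 1/p₁ = 1/0.4529″ = 2.208 pc; d₂ = 1/p₂ = 1/0.06038″ = 16.562 pc.
M₁ = m₁ − 5 log₁₀ d₁ + 5 = 8.66 − 1.7200 + 5 = 11.9400.
M₂ = 9.94 − 6.0956 + 5 = 8.8444.
L₁/L₂ = 10^(0.4(M₂ − M₁)) = 10^(0.4 × (-3.0956)) = 10^(-1.23824) = 0.057778.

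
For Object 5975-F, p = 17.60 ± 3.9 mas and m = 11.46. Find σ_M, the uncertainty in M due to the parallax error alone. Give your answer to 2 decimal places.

M = m − 5 log₁₀ d + 5 = m + 5 log₁₀ p + 5, so ∂M/∂p = 5/(p ln 10).
σ_M = (5/ln 10) · (σ_p/p) = 2.1715 × 3.9/17.60 = 2.1715 × 0.22159 = 0.48118.

σ_M = 0.48 mag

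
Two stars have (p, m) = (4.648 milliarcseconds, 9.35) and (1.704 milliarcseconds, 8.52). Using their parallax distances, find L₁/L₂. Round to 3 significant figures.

d₁ = 1/p₁ = 1/0.004648″ = 215.15 pc; d₂ = 1/p₂ = 1/0.001704″ = 586.85 pc.
M₁ = m₁ − 5 log₁₀ d₁ + 5 = 9.35 − 11.6637 + 5 = 2.6863.
M₂ = 8.52 − 13.8426 + 5 = -0.3226.
L₁/L₂ = 10^(0.4(M₂ − M₁)) = 10^(0.4 × (-3.0089)) = 10^(-1.20356) = 0.062581.

L₁/L₂ = 0.0626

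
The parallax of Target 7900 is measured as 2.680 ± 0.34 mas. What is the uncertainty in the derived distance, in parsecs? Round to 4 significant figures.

47.34 pc

d = 1/p, so σ_d = σ_p / p².
σ_d = 0.000340 / (0.002680)² = 0.000340 / 0.0000071824 = 47.338 pc.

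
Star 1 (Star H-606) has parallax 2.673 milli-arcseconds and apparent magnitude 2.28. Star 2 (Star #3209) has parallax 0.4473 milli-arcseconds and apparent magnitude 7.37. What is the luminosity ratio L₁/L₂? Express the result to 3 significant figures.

L₁/L₂ = 3.04

d₁ = 1/p₁ = 1/0.002673″ = 374.11 pc; d₂ = 1/p₂ = 1/0.0004473″ = 2235.6 pc.
M₁ = m₁ − 5 log₁₀ d₁ + 5 = 2.28 − 12.8650 + 5 = -5.5850.
M₂ = 7.37 − 16.7470 + 5 = -4.3770.
L₁/L₂ = 10^(0.4(M₂ − M₁)) = 10^(0.4 × 1.2080) = 10^0.48320 = 3.0423.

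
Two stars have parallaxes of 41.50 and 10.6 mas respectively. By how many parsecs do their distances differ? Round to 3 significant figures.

70.2 pc

d_A = 1/0.04150″ = 24.096 pc; d_B = 1/0.01060″ = 94.34 pc.
|d_B − d_A| = |94.34 − 24.096| = 70.244 pc.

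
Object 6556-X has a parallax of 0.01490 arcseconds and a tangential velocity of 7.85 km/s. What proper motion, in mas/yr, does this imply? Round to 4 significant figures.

24.68 mas/yr

d = 1/p = 1/0.01490″ = 67.114 pc.
μ = v_t / (4.74 d) = 7.85 / (4.74 × 67.114) = 7.85 / 318.12 = 0.024676 ″/yr = 24.676 mas/yr.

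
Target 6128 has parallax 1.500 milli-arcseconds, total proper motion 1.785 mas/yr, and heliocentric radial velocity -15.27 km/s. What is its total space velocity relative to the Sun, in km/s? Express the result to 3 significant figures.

16.3 km/s

d = 1/p = 1/0.001500″ = 666.67 pc.
μ = 1.785 mas/yr = 0.001785 ″/yr.
v_t = 4.740 μ d = 4.740 × 0.001785 × 666.67 = 5.6406 km/s.
v = √(v_r² + v_t²) = √((-15.27)² + 5.6406²) = √264.989 = 16.278 km/s.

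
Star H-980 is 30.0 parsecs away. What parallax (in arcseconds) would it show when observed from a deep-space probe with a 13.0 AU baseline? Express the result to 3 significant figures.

0.433 arcsec

p (arcsec) = B (AU) / d (pc).
p = 13.0 / 30.0 = 0.43333 arcsec.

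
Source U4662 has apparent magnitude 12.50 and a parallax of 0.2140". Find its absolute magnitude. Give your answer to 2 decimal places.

d = 1/p = 1/0.2140″ = 4.6729 pc.
m − M = 5 log₁₀(4.6729) − 5 = 3.3479 − 5 = -1.6521.
M = m − (m − M) = 12.50 − (-1.6521) = 14.15.

M = 14.15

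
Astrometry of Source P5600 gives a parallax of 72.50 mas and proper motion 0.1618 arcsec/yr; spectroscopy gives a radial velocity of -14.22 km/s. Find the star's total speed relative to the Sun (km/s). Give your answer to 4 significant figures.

d = 1/p = 1/0.07250″ = 13.793 pc.
v_t = 4.740 μ d = 4.740 × 0.1618 × 13.793 = 10.578 km/s.
v = √(v_r² + v_t²) = √((-14.22)² + 10.578²) = √314.102 = 17.723 km/s.

17.72 km/s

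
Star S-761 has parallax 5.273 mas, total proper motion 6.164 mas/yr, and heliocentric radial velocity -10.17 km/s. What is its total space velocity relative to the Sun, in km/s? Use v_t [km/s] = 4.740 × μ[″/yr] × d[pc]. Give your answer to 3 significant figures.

11.6 km/s

d = 1/p = 1/0.005273″ = 189.65 pc.
μ = 6.164 mas/yr = 0.006164 ″/yr.
v_t = 4.740 μ d = 4.740 × 0.006164 × 189.65 = 5.5411 km/s.
v = √(v_r² + v_t²) = √((-10.17)² + 5.5411²) = √134.133 = 11.582 km/s.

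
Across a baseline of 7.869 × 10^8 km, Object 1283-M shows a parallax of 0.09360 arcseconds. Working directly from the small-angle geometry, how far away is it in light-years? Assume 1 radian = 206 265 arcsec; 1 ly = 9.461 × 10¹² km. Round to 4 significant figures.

θ = 0.09360″ = 0.09360/206265 = 4.5379 × 10^-7 rad.
d = B/θ = (7.869 × 10^8) / (4.5379 × 10^-7) = 1.7341 × 10^15 km = (1.7341 × 10^15) / (9.461 × 10^12) ly = 183.29 ly.

183.3 ly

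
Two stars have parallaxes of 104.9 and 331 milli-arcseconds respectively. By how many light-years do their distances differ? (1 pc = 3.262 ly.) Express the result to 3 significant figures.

21.2 ly

d_A = 1/0.1049″ = 9.5329 pc; d_B = 1/0.3310″ = 3.0211 pc.
|d_B − d_A| = |3.0211 − 9.5329| = 6.5118 pc = 6.5118 × 3.262 ly = 21.241 ly.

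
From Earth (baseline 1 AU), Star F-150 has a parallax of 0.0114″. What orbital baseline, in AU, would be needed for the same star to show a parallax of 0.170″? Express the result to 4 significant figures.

Parallax scales linearly with baseline: p ∝ B, so B = p_target / p_Earth × 1 AU.
B = 0.170 / 0.0114 = 14.912 AU.

14.91 AU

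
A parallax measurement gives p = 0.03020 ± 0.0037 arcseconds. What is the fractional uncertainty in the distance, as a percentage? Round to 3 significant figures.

12.3%

For d = 1/p, |σ_d/d| = |σ_p/p|.
σ_p/p = 0.0037 / 0.03020 = 0.12252 = 12.252%.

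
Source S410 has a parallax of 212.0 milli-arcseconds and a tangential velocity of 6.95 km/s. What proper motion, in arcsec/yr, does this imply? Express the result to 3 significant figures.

d = 1/p = 1/0.2120″ = 4.717 pc.
μ = v_t / (4.74 d) = 6.95 / (4.74 × 4.717) = 6.95 / 22.359 = 0.31084 ″/yr.

0.311 arcsec/yr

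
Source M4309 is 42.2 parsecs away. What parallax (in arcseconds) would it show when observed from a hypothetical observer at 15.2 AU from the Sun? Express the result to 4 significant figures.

p (arcsec) = B (AU) / d (pc).
p = 15.2 / 42.2 = 0.36019 arcsec.

0.3602 arcsec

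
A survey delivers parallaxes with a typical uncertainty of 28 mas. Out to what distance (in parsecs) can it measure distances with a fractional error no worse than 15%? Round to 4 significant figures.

5.357 pc

σ_d/d = σ_p/p, so the condition is σ_p/p ≤ 0.15, i.e. p ≥ σ_p/0.15.
p_min = 28/0.15 = 186.67 mas = 0.18667 arcsec.
d_max = 1/p_min = 1/0.18667 = 5.357 pc.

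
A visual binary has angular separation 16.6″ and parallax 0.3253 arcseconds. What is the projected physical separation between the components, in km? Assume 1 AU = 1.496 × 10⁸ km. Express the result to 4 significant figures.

d = 1/p = 1/0.3253″ = 3.0741 pc.
At distance d (pc), an angle of θ arcsec spans θ·d AU: s = 16.6 × 3.0741 = 51.03 AU.
= 51.03 × 1.496 × 10⁸ km = 7.6341 × 10^9 km.

7.634 × 10^9 km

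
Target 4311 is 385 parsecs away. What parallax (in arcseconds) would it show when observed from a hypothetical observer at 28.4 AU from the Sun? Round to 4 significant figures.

0.07377 arcsec

p (arcsec) = B (AU) / d (pc).
p = 28.4 / 385 = 0.073766 arcsec.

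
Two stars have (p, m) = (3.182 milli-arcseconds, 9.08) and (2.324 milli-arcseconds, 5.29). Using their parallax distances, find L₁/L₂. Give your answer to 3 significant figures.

d₁ = 1/p₁ = 1/0.003182″ = 314.27 pc; d₂ = 1/p₂ = 1/0.002324″ = 430.29 pc.
M₁ = m₁ − 5 log₁₀ d₁ + 5 = 9.08 − 12.4865 + 5 = 1.5935.
M₂ = 5.29 − 13.1688 + 5 = -2.8788.
L₁/L₂ = 10^(0.4(M₂ − M₁)) = 10^(0.4 × (-4.4723)) = 10^(-1.78892) = 0.016258.

L₁/L₂ = 0.0163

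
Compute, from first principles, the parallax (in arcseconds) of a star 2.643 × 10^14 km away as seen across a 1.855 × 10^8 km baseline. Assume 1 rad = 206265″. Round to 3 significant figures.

0.145 arcsec

θ ≈ B/d = (1.855 × 10^8) / (2.643 × 10^14) = 7.0185 × 10^-7 rad.
In arcseconds: 7.0185 × 10^-7 × 206265 = 0.14477″.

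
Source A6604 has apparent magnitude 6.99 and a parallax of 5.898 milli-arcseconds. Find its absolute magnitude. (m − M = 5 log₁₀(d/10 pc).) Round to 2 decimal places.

d = 1/p = 1/0.005898″ = 169.55 pc.
m − M = 5 log₁₀(169.55) − 5 = 11.1465 − 5 = 6.1465.
M = m − (m − M) = 6.99 − 6.1465 = 0.84.

M = 0.84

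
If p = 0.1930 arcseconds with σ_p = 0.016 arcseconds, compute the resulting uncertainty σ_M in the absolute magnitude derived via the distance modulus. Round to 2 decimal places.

σ_M = 0.18 mag

M = m − 5 log₁₀ d + 5 = m + 5 log₁₀ p + 5, so ∂M/∂p = 5/(p ln 10).
σ_M = (5/ln 10) · (σ_p/p) = 2.1715 × 0.016/0.1930 = 2.1715 × 0.082902 = 0.18002.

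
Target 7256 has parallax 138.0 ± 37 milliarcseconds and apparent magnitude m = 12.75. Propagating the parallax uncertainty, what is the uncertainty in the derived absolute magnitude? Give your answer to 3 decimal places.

σ_M = 0.582 mag

M = m − 5 log₁₀ d + 5 = m + 5 log₁₀ p + 5, so ∂M/∂p = 5/(p ln 10).
σ_M = (5/ln 10) · (σ_p/p) = 2.1715 × 37/138.0 = 2.1715 × 0.26812 = 0.58222.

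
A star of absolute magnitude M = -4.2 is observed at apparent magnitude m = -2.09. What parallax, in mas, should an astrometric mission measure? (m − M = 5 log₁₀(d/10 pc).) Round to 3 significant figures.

37.8 mas

m − M = -2.09 − (-4.2) = 2.11.
d = 10^((m−M)/5 + 1) = 10^1.422 = 26.424 pc.
p = 1/d = 1/26.424 = 0.037844 arcsec = 37.844 mas.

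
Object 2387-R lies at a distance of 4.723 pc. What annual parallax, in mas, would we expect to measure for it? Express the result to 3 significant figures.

212 mas

p = 1/d = 1/4.723 = 0.21173 arcsec.
= 0.21173 × 1000 = 211.73 mas.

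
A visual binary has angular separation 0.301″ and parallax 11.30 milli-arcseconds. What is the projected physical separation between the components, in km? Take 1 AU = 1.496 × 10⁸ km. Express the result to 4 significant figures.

d = 1/p = 1/0.01130″ = 88.496 pc.
At distance d (pc), an angle of θ arcsec spans θ·d AU: s = 0.301 × 88.496 = 26.637 AU.
= 26.637 × 1.496 × 10⁸ km = 3.9849 × 10^9 km.

3.985 × 10^9 km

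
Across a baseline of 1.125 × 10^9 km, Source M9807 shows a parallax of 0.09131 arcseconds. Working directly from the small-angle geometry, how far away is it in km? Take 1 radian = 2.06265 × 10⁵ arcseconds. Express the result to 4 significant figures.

θ = 0.09131″ = 0.09131/206265 = 4.4268 × 10^-7 rad.
d = B/θ = (1.125 × 10^9) / (4.4268 × 10^-7) = 2.5413 × 10^15 km.

2.541 × 10^15 km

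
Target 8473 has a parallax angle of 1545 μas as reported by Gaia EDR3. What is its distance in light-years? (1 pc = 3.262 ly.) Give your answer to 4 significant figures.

p = 1545 μas = 0.001545 arcsec.
d = 1/p = 1/0.001545 = 647.25 pc.
In light-years: 647.25 × 3.262 = 2111.3 ly.

2111 light years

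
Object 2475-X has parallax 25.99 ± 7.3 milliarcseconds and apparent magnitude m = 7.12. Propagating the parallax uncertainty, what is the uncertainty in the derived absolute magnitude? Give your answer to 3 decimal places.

σ_M = 0.610 mag

M = m − 5 log₁₀ d + 5 = m + 5 log₁₀ p + 5, so ∂M/∂p = 5/(p ln 10).
σ_M = (5/ln 10) · (σ_p/p) = 2.1715 × 7.3/25.99 = 2.1715 × 0.28088 = 0.60993.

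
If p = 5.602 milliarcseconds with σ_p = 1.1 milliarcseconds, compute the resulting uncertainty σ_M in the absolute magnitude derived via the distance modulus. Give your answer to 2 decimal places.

σ_M = 0.43 mag

M = m − 5 log₁₀ d + 5 = m + 5 log₁₀ p + 5, so ∂M/∂p = 5/(p ln 10).
σ_M = (5/ln 10) · (σ_p/p) = 2.1715 × 1.1/5.602 = 2.1715 × 0.19636 = 0.4264.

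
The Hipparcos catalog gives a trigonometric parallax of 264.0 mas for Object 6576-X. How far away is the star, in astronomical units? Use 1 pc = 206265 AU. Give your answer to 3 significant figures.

781000 AU

p = 264.0 mas = 0.2640 arcsec.
d = 1/p = 1/0.2640 = 3.7879 pc.
In AU: 3.7879 × 206265 = 7.8131 × 10^5 AU.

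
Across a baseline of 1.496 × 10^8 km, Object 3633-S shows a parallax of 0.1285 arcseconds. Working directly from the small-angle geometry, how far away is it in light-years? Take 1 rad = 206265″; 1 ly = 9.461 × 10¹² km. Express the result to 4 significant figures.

θ = 0.1285″ = 0.1285/206265 = 6.2298 × 10^-7 rad.
d = B/θ = (1.496 × 10^8) / (6.2298 × 10^-7) = 2.4014 × 10^14 km = (2.4014 × 10^14) / (9.461 × 10^12) ly = 25.382 ly.

25.38 ly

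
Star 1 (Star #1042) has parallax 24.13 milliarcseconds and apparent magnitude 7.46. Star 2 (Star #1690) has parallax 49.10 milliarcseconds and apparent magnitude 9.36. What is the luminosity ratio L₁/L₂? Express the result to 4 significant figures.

d₁ = 1/p₁ = 1/0.02413″ = 41.442 pc; d₂ = 1/p₂ = 1/0.04910″ = 20.367 pc.
M₁ = m₁ − 5 log₁₀ d₁ + 5 = 7.46 − 8.0872 + 5 = 4.3728.
M₂ = 9.36 − 6.5446 + 5 = 7.8154.
L₁/L₂ = 10^(0.4(M₂ − M₁)) = 10^(0.4 × 3.4426) = 10^1.37704 = 23.825.

L₁/L₂ = 23.83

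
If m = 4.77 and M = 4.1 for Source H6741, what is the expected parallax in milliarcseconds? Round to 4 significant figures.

73.45 mas

m − M = 4.77 − 4.1 = 0.67.
d = 10^((m−M)/5 + 1) = 10^1.134 = 13.614 pc.
p = 1/d = 1/13.614 = 0.073454 arcsec = 73.454 mas.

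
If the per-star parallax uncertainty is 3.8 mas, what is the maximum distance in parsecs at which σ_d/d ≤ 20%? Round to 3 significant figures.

σ_d/d = σ_p/p, so the condition is σ_p/p ≤ 0.20, i.e. p ≥ σ_p/0.20.
p_min = 3.8/0.20 = 19 mas = 0.019 arcsec.
d_max = 1/p_min = 1/0.019 = 52.632 pc.

52.6 pc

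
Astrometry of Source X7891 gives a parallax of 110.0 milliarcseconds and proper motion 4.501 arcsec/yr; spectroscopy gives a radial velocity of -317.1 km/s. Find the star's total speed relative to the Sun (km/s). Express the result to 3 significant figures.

372 km/s

d = 1/p = 1/0.1100″ = 9.0909 pc.
v_t = 4.740 μ d = 4.740 × 4.501 × 9.0909 = 193.95 km/s.
v = √(v_r² + v_t²) = √((-317.1)² + 193.95²) = √138169 = 371.71 km/s.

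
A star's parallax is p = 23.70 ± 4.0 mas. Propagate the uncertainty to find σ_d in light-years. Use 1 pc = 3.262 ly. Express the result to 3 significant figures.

23.2 ly

d = 1/p, so σ_d = σ_p / p².
σ_d = 0.00400 / (0.02370)² = 0.00400 / 0.00056169 = 7.1214 pc = 7.1214 × 3.262 ly = 23.23 ly.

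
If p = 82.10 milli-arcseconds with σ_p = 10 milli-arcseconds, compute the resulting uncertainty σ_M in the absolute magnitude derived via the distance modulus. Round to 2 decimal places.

M = m − 5 log₁₀ d + 5 = m + 5 log₁₀ p + 5, so ∂M/∂p = 5/(p ln 10).
σ_M = (5/ln 10) · (σ_p/p) = 2.1715 × 10/82.10 = 2.1715 × 0.1218 = 0.26449.

σ_M = 0.26 mag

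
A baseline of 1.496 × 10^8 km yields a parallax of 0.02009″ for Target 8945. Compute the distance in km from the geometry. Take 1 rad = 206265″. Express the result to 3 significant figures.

θ = 0.02009″ = 0.02009/206265 = 9.7399 × 10^-8 rad.
d = B/θ = (1.496 × 10^8) / (9.7399 × 10^-8) = 1.5360 × 10^15 km.

1.54 × 10^15 km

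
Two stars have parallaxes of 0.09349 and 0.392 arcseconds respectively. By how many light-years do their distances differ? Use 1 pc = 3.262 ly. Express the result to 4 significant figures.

26.57 ly

d_A = 1/0.09349″ = 10.696 pc; d_B = 1/0.3920″ = 2.551 pc.
|d_B − d_A| = |2.551 − 10.696| = 8.145 pc = 8.145 × 3.262 ly = 26.569 ly.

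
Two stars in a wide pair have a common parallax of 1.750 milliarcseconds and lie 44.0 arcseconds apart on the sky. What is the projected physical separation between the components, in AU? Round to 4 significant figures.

d = 1/p = 1/0.001750″ = 571.43 pc.
At distance d (pc), an angle of θ arcsec spans θ·d AU: s = 44.0 × 571.43 = 25143 AU.

25140 AU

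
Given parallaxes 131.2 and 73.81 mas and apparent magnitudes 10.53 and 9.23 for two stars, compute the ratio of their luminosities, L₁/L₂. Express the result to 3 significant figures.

L₁/L₂ = 0.0956

d₁ = 1/p₁ = 1/0.1312″ = 7.622 pc; d₂ = 1/p₂ = 1/0.07381″ = 13.548 pc.
M₁ = m₁ − 5 log₁₀ d₁ + 5 = 10.53 − 4.4103 + 5 = 11.1197.
M₂ = 9.23 − 5.6594 + 5 = 8.5706.
L₁/L₂ = 10^(0.4(M₂ − M₁)) = 10^(0.4 × (-2.5491)) = 10^(-1.01964) = 0.095578.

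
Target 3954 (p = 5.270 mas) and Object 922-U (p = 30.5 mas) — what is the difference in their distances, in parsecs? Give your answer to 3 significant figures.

d_A = 1/0.005270″ = 189.75 pc; d_B = 1/0.03050″ = 32.787 pc.
|d_B − d_A| = |32.787 − 189.75| = 156.96 pc.

157 pc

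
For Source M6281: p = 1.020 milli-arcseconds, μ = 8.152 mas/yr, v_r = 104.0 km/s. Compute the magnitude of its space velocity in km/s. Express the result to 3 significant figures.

d = 1/p = 1/0.001020″ = 980.39 pc.
μ = 8.152 mas/yr = 0.008152 ″/yr.
v_t = 4.740 μ d = 4.740 × 0.008152 × 980.39 = 37.883 km/s.
v = √(v_r² + v_t²) = √(104.0² + 37.883²) = √12251.1 = 110.68 km/s.

111 km/s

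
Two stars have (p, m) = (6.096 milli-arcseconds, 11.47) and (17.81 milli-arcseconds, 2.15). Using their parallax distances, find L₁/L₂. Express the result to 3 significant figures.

L₁/L₂ = 0.00160

d₁ = 1/p₁ = 1/0.006096″ = 164.04 pc; d₂ = 1/p₂ = 1/0.01781″ = 56.148 pc.
M₁ = m₁ − 5 log₁₀ d₁ + 5 = 11.47 − 11.0747 + 5 = 5.3953.
M₂ = 2.15 − 8.7467 + 5 = -1.5967.
L₁/L₂ = 10^(0.4(M₂ − M₁)) = 10^(0.4 × (-6.9920)) = 10^(-2.79680) = 0.0015966.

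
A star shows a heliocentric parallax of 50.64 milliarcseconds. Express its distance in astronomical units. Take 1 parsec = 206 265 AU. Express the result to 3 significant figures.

4.07 × 10^6 AU

p = 50.64 milliarcseconds = 0.05064 arcsec.
d = 1/p = 1/0.05064 = 19.747 pc.
In AU: 19.747 × 206265 = 4.0731 × 10^6 AU.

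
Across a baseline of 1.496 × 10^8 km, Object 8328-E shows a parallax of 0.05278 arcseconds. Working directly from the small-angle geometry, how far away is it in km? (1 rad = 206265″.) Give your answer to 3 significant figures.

θ = 0.05278″ = 0.05278/206265 = 2.5588 × 10^-7 rad.
d = B/θ = (1.496 × 10^8) / (2.5588 × 10^-7) = 5.8465 × 10^14 km.

5.85 × 10^14 km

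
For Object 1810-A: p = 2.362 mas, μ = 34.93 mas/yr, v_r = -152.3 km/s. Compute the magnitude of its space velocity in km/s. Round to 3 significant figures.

168 km/s

d = 1/p = 1/0.002362″ = 423.37 pc.
μ = 34.93 mas/yr = 0.03493 ″/yr.
v_t = 4.740 μ d = 4.740 × 0.03493 × 423.37 = 70.097 km/s.
v = √(v_r² + v_t²) = √((-152.3)² + 70.097²) = √28108.9 = 167.66 km/s.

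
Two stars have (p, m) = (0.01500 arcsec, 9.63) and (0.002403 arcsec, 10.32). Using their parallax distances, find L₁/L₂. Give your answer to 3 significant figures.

L₁/L₂ = 0.0485

d₁ = 1/p₁ = 1/0.01500″ = 66.667 pc; d₂ = 1/p₂ = 1/0.002403″ = 416.15 pc.
M₁ = m₁ − 5 log₁₀ d₁ + 5 = 9.63 − 9.1196 + 5 = 5.5104.
M₂ = 10.32 − 13.0962 + 5 = 2.2238.
L₁/L₂ = 10^(0.4(M₂ − M₁)) = 10^(0.4 × (-3.2866)) = 10^(-1.31464) = 0.048457.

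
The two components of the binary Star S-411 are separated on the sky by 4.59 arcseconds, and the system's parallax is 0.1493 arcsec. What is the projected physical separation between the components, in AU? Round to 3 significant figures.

d = 1/p = 1/0.1493″ = 6.6979 pc.
At distance d (pc), an angle of θ arcsec spans θ·d AU: s = 4.59 × 6.6979 = 30.743 AU.

30.7 AU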